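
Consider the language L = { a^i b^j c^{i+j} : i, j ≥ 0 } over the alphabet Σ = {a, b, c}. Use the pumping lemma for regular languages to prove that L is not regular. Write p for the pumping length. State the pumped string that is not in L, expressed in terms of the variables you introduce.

a^{p+k} b^p c^{2p}

Toward a contradiction, assume L is regular with pumping length p.
Take w = a^p b^p c^{2p} ∈ L (with i=j=p, i+j=2p), |w| = 4p ≥ p.
The pumping lemma gives a decomposition w = xyz where |xy| ≤ p and |y| ≥ 1.
Because |xy| ≤ p and w begins with p copies of a, we have y = a^k with 1 ≤ k ≤ p.
Consider xy^2z = a^{p+k} b^p c^{2p}. Now the a- and b-counts sum to 2p+k, but the c-count is 2p ≠ 2p+k. So xy^2z ∉ L.
This contradicts the pumping lemma, so L is not regular.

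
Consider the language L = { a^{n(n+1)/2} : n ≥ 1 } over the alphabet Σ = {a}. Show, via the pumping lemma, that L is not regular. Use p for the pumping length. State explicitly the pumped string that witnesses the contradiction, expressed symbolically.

a^{p(p+1)/2+k}

Assume L is regular; let p be its pumping constant.
Take w = a^{p(p+1)/2} ∈ L with |w| = p(p+1)/2 ≥ p.
Write w = xyz as guaranteed by the lemma, with |xy| ≤ p and |y| > 0.
Then y = a^k for some k with 1 ≤ k ≤ p.
Pump with i = 2: xy^2z = a^{p(p+1)/2+k}. Since 1 ≤ k ≤ p, p(p+1)/2 < p(p+1)/2+k ≤ p(p+1)/2+p < (p+1)(p+2)/2, so p(p+1)/2+k is strictly between consecutive triangular numbers. So xy^2z ∉ L.
This is a contradiction; hence L is not regular.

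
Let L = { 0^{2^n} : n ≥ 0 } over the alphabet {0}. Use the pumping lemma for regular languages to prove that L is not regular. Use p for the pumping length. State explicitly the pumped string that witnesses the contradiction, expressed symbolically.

Assume L is regular; let p be its pumping constant.
Take w = 0^{2^p} ∈ L with |w| = 2^p ≥ p.
By the pumping lemma, w = xyz with |xy| ≤ p and y is nonempty.
Then y = 0^k for some k with 1 ≤ k ≤ p.
Pump with i = 2: xy^2z = 0^{2^p+k}. Since 1 ≤ k ≤ p < 2^p, we have 2^p < 2^p+k < 2^{p+1}, so 2^p+k is not a power of 2. So xy^2z ∉ L.
This contradicts the pumping lemma, so L is not regular.

0^{2^p+k}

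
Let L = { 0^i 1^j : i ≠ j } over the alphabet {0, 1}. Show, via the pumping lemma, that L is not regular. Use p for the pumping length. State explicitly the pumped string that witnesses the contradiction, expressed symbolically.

0^{p+p!} 1^{p+p!}

Assume L is regular. Let p be the pumping length given by the pumping lemma.
Choose w = 0^p 1^{p+p!}. Since p ≠ p+p!, w ∈ L; and |w| ≥ p.
By the pumping lemma, w = xyz with |xy| ≤ p and |y| ≥ 1.
Because |xy| ≤ p and w begins with p copies of 0, we have y = 0^k with 1 ≤ k ≤ p.
Since 1 ≤ k ≤ p, k divides p!; set t = 1 + p!/k. Then xy^t z has p + (p!/k)·k = p + p! copies of 0. Now the 0-count equals the 1-count, so i ≠ j fails. So xy^t z = 0^{p+p!} 1^{p+p!} ∉ L.
This contradicts the pumping lemma, so L is not regular.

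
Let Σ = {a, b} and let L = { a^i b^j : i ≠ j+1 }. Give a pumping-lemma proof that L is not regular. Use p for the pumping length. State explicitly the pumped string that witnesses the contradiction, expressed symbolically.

Assume L is regular; let p be its pumping constant.
Choose w = a^p b^{p+p!-1}. Since p ≠ (p+p!-1)+1 = p+p!, w ∈ L; and |w| ≥ p.
The pumping lemma gives a decomposition w = xyz where |xy| ≤ p and |y| > 0.
Because |xy| ≤ p and w begins with p copies of a, we have y = a^k with 1 ≤ k ≤ p.
Since 1 ≤ k ≤ p, k divides p!; set t = 1 + p!/k. Then xy^t z has p + (p!/k)·k = p + p! copies of a. Now the a-count is p+p! and (b-count)+1 = (p+p!-1)+1 = p+p!, so i ≠ j+1 fails. So xy^t z = a^{p+p!} b^{p+p!-1} ∉ L.
Contradiction. Therefore L is not regular.

a^{p+p!} b^{p+p!-1}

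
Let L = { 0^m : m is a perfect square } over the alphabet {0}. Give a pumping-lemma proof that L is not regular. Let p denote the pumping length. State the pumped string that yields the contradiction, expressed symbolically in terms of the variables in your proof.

0^{p²+k}

Assume L is regular; let p be its pumping constant.
Take w = 0^{p²} ∈ L with |w| = p² ≥ p.
The pumping lemma gives a decomposition w = xyz where |xy| ≤ p and |y| ≥ 1.
Then y = 0^k for some k with 1 ≤ k ≤ p.
Pump with i = 2: xy^2z = 0^{p²+k}. Since 1 ≤ k ≤ p, p² < p²+k ≤ p²+p < (p+1)², so p²+k lies strictly between consecutive squares and is not a perfect square. So xy^2z ∉ L.
This is a contradiction; hence L is not regular.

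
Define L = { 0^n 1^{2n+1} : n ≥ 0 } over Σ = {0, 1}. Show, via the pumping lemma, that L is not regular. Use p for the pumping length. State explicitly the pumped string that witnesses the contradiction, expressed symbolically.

0^{p+k} 1^{2p+1}

Toward a contradiction, assume L is regular with pumping length p.
Take w = 0^p 1^{2p+1}. Then w ∈ L and |w| = 3p+1 ≥ p.
Write w = xyz as guaranteed by the lemma, with |xy| ≤ p and |y| > 0.
The first p characters of w are 0's, so xy (and hence y) consists only of 0's. Write y = 0^k, 1 ≤ k ≤ p.
Pump with i = 2: xy^2z = 0^{p+k} 1^{2p+1}. For this to lie in L we would need 2p+1 = 2(p+k)+1, which forces k = 0. But k ≥ 1, so xy^2z ∉ L.
This is a contradiction; hence L is not regular.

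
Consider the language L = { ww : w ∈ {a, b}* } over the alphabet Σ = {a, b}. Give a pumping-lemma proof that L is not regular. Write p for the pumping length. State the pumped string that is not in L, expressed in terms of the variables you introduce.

a^{p+k} b^p a^p b^p

Suppose for contradiction that L is regular, and let p be the pumping length.
Take w = a^p b^p a^p b^p = uu where u = a^pb^p; then w ∈ L and |w| = 4p ≥ p.
By the pumping lemma, w = xyz with |xy| ≤ p and |y| > 0.
Because |xy| ≤ p and w begins with p copies of a, we have y = a^k with 1 ≤ k ≤ p.
Pump with i = 2: xy^2z = a^{p+k} b^p a^p b^p, of length 4p+k. Suppose this equals vv. The string starts with a and ends with b, so v does too; thus the boundary between the two copies of v is a b→a transition. There is exactly one such transition, at position 2p+k, so |v| = 2p+k and |vv| = 4p+2k ≠ 4p+k since k ≥ 1. So xy^2z ∉ L.
Contradiction. Therefore L is not regular.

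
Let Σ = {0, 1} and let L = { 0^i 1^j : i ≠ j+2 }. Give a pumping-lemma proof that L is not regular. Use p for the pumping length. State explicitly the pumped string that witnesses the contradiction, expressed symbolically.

0^{p+p!} 1^{p+p!-2}

Toward a contradiction, assume L is regular with pumping length p.
Choose w = 0^p 1^{p+p!-2}. Since p ≠ (p+p!-2)+2 = p+p!, w ∈ L; and |w| ≥ p.
By the pumping lemma, w = xyz with |xy| ≤ p and |y| > 0.
Because |xy| ≤ p and w begins with p copies of 0, we have y = 0^k with 1 ≤ k ≤ p.
Since 1 ≤ k ≤ p, k divides p!; set t = 1 + p!/k. Then xy^t z has p + (p!/k)·k = p + p! copies of 0. Now the 0-count is p+p! and (1-count)+2 = (p+p!-2)+2 = p+p!, so i ≠ j+2 fails. So xy^t z = 0^{p+p!} 1^{p+p!-2} ∉ L.
This is a contradiction; hence L is not regular.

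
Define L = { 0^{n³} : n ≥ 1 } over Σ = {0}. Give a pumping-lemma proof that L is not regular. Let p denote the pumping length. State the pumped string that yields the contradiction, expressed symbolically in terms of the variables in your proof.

0^{p³+k}

Assume L is regular. Let p be the pumping length given by the pumping lemma.
Take w = 0^{p³} ∈ L with |w| = p³ ≥ p.
The pumping lemma gives a decomposition w = xyz where |xy| ≤ p and y is nonempty.
Then y = 0^k for some k with 1 ≤ k ≤ p.
Pump with i = 2: xy^2z = 0^{p³+k}. Since 1 ≤ k ≤ p, p³ < p³+k ≤ p³+p < p³+3p²+3p+1 = (p+1)³, so p³+k is not a perfect cube. So xy^2z ∉ L.
This is a contradiction; hence L is not regular.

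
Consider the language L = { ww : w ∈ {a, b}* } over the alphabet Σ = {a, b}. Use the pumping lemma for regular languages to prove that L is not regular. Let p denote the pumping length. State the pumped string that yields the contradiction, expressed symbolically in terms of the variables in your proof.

Toward a contradiction, assume L is regular with pumping length p.
Take w = a^p b^p a^p b^p = uu where u = a^pb^p; then w ∈ L and |w| = 4p ≥ p.
Write w = xyz as guaranteed by the lemma, with |xy| ≤ p and |y| > 0.
The first p characters of w are a's, so xy (and hence y) consists only of a's. Write y = a^k, 1 ≤ k ≤ p.
Pump with i = 2: xy^2z = a^{p+k} b^p a^p b^p, of length 4p+k. Suppose this equals vv. The string starts with a and ends with b, so v does too; thus the boundary between the two copies of v is a b→a transition. There is exactly one such transition, at position 2p+k, so |v| = 2p+k and |vv| = 4p+2k ≠ 4p+k since k ≥ 1. So xy^2z ∉ L.
This is a contradiction; hence L is not regular.

a^{p+k} b^p a^p b^p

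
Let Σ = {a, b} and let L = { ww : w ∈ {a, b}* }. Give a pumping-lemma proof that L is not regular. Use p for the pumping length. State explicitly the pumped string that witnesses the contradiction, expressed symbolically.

Toward a contradiction, assume L is regular with pumping length p.
Take w = a^p b^p a^p b^p = uu where u = a^pb^p; then w ∈ L and |w| = 4p ≥ p.
By the pumping lemma, w = xyz with |xy| ≤ p and |y| > 0.
Since the first p symbols of w are all a's and |xy| ≤ p, y lies entirely in the leading a-block: y = a^k for some k with 1 ≤ k ≤ p.
Pump with i = 2: xy^2z = a^{p+k} b^p a^p b^p, of length 4p+k. Suppose this equals vv. The string starts with a and ends with b, so v does too; thus the boundary between the two copies of v is a b→a transition. There is exactly one such transition, at position 2p+k, so |v| = 2p+k and |vv| = 4p+2k ≠ 4p+k since k ≥ 1. So xy^2z ∉ L.
This is a contradiction; hence L is not regular.

a^{p+k} b^p a^p b^p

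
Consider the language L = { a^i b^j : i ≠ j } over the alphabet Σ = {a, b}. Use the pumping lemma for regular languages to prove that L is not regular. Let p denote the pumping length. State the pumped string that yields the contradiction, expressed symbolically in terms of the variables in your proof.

a^{p+p!} b^{p+p!}

Suppose for contradiction that L is regular, and let p be the pumping length.
Choose w = a^p b^{p+p!}. Since p ≠ p+p!, w ∈ L; and |w| ≥ p.
Write w = xyz as guaranteed by the lemma, with |xy| ≤ p and y is nonempty.
Because |xy| ≤ p and w begins with p copies of a, we have y = a^k with 1 ≤ k ≤ p.
Since 1 ≤ k ≤ p, k divides p!; set t = 1 + p!/k. Then xy^t z has p + (p!/k)·k = p + p! copies of a. Now the a-count equals the b-count, so i ≠ j fails. So xy^t z = a^{p+p!} b^{p+p!} ∉ L.
Contradiction. Therefore L is not regular.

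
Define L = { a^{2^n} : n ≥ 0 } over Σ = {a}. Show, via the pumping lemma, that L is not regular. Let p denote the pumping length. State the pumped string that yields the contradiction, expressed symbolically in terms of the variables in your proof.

Assume L is regular; let p be its pumping constant.
Take w = a^{2^p} ∈ L with |w| = 2^p ≥ p.
Write w = xyz as guaranteed by the lemma, with |xy| ≤ p and y is nonempty.
Then y = a^k for some k with 1 ≤ k ≤ p.
Pump with i = 2: xy^2z = a^{2^p+k}. Since 1 ≤ k ≤ p < 2^p, we have 2^p < 2^p+k < 2^{p+1}, so 2^p+k is not a power of 2. So xy^2z ∉ L.
This contradicts the pumping lemma, so L is not regular.

a^{2^p+k}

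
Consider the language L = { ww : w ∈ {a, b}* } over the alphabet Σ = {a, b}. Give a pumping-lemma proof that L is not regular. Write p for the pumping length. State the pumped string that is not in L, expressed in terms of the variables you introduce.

a^{p+k} b^p a^p b^p

Assume L is regular; let p be its pumping constant.
Take w = a^p b^p a^p b^p = uu where u = a^pb^p; then w ∈ L and |w| = 4p ≥ p.
The pumping lemma gives a decomposition w = xyz where |xy| ≤ p and |y| ≥ 1.
Because |xy| ≤ p and w begins with p copies of a, we have y = a^k with 1 ≤ k ≤ p.
Pump with i = 2: xy^2z = a^{p+k} b^p a^p b^p, of length 4p+k. Suppose this equals vv. The string starts with a and ends with b, so v does too; thus the boundary between the two copies of v is a b→a transition. There is exactly one such transition, at position 2p+k, so |v| = 2p+k and |vv| = 4p+2k ≠ 4p+k since k ≥ 1. So xy^2z ∉ L.
This is a contradiction; hence L is not regular.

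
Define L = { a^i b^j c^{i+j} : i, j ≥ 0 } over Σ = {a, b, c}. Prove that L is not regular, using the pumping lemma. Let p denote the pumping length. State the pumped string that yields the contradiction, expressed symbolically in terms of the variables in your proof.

Toward a contradiction, assume L is regular with pumping length p.
Take w = a^p b^p c^{2p} ∈ L (with i=j=p, i+j=2p), |w| = 4p ≥ p.
By the pumping lemma, w = xyz with |xy| ≤ p and |y| ≥ 1.
Since the first p symbols of w are all a's and |xy| ≤ p, y lies entirely in the leading a-block: y = a^k for some k with 1 ≤ k ≤ p.
Consider xy^2z = a^{p+k} b^p c^{2p}. Now the a- and b-counts sum to 2p+k, but the c-count is 2p ≠ 2p+k. So xy^2z ∉ L.
This is a contradiction; hence L is not regular.

a^{p+k} b^p c^{2p}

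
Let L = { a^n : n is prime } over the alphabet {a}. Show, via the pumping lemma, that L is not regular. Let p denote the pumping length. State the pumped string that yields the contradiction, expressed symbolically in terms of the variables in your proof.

Assume L is regular; let p be its pumping constant.
Let q be a prime with q ≥ p+2 (infinitely many primes exist), and take w = a^q ∈ L with |w| = q ≥ p.
By the pumping lemma, w = xyz with |xy| ≤ p and |y| ≥ 1.
Then y = a^k for some k with 1 ≤ k ≤ p.
Since 1 ≤ k ≤ p, |xz| = q-k. Pump with i = q+1: |xy^{q+1}z| = (q-k)+(q+1)k = q+qk = q(1+k), which is composite (both factors ≥ 2). So xy^{q+1}z = a^{q(1+k)} ∉ L.
This is a contradiction; hence L is not regular.

a^{q(1+k)}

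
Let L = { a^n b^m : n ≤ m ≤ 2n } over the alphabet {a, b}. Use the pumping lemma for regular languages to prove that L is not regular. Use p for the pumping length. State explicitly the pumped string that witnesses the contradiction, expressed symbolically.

Suppose for contradiction that L is regular, and let p be the pumping length.
Take w = a^p b^p ∈ L (since p ≤ p ≤ 2p), with |w| = 2p ≥ p.
The pumping lemma gives a decomposition w = xyz where |xy| ≤ p and y is nonempty.
Since the first p symbols of w are all a's and |xy| ≤ p, y lies entirely in the leading a-block: y = a^k for some k with 1 ≤ k ≤ p.
Pump with i = 2: xy^2z = a^{p+k} b^p. Now n = p+k > p = m, so the condition n ≤ m fails. Thus xy^2z ∉ L.
Contradiction. Therefore L is not regular.

a^{p+k} b^p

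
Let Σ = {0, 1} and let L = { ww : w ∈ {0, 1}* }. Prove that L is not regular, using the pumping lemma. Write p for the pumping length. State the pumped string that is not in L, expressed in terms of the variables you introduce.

0^{p+k} 1^p 0^p 1^p

Assume L is regular. Let p be the pumping length given by the pumping lemma.
Take w = 0^p 1^p 0^p 1^p = uu where u = 0^p1^p; then w ∈ L and |w| = 4p ≥ p.
Write w = xyz as guaranteed by the lemma, with |xy| ≤ p and |y| > 0.
The first p characters of w are 0's, so xy (and hence y) consists only of 0's. Write y = 0^k, 1 ≤ k ≤ p.
Pump with i = 2: xy^2z = 0^{p+k} 1^p 0^p 1^p, of length 4p+k. Suppose this equals vv. The string starts with 0 and ends with 1, so v does too; thus the boundary between the two copies of v is a 1→0 transition. There is exactly one such transition, at position 2p+k, so |v| = 2p+k and |vv| = 4p+2k ≠ 4p+k since k ≥ 1. So xy^2z ∉ L.
Contradiction. Therefore L is not regular.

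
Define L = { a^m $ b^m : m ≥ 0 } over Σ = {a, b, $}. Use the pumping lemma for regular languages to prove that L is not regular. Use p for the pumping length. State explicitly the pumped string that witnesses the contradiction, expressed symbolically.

a^{p+k} $ b^p

Assume L is regular; let p be its pumping constant.
Take w = a^p $ b^p ∈ L with |w| = 2p+1 ≥ p.
The pumping lemma gives a decomposition w = xyz where |xy| ≤ p and y is nonempty.
Because |xy| ≤ p and w begins with p copies of a, we have y = a^k with 1 ≤ k ≤ p.
Pump with i = 2: xy^2z = a^{p+k} $ b^p, which would require p+k = p. But k ≥ 1, so xy^2z ∉ L.
Contradiction. Therefore L is not regular.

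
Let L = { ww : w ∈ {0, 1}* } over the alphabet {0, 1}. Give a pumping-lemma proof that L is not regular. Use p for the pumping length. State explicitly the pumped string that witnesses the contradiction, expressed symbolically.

Assume L is regular; let p be its pumping constant.
Take w = 0^p 1^p 0^p 1^p = uu where u = 0^p1^p; then w ∈ L and |w| = 4p ≥ p.
Write w = xyz as guaranteed by the lemma, with |xy| ≤ p and |y| > 0.
Since the first p symbols of w are all 0's and |xy| ≤ p, y lies entirely in the leading 0-block: y = 0^k for some k with 1 ≤ k ≤ p.
Pump with i = 2: xy^2z = 0^{p+k} 1^p 0^p 1^p, of length 4p+k. Suppose this equals vv. The string starts with 0 and ends with 1, so v does too; thus the boundary between the two copies of v is a 1→0 transition. There is exactly one such transition, at position 2p+k, so |v| = 2p+k and |vv| = 4p+2k ≠ 4p+k since k ≥ 1. So xy^2z ∉ L.
This is a contradiction; hence L is not regular.

0^{p+k} 1^p 0^p 1^p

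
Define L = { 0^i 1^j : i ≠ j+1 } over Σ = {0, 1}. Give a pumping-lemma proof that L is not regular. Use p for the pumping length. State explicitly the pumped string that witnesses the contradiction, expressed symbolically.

0^{p+p!} 1^{p+p!-1}

Toward a contradiction, assume L is regular with pumping length p.
Choose w = 0^p 1^{p+p!-1}. Since p ≠ (p+p!-1)+1 = p+p!, w ∈ L; and |w| ≥ p.
By the pumping lemma, w = xyz with |xy| ≤ p and |y| ≥ 1.
The first p characters of w are 0's, so xy (and hence y) consists only of 0's. Write y = 0^k, 1 ≤ k ≤ p.
Since 1 ≤ k ≤ p, k divides p!; set t = 1 + p!/k. Then xy^t z has p + (p!/k)·k = p + p! copies of 0. Now the 0-count is p+p! and (1-count)+1 = (p+p!-1)+1 = p+p!, so i ≠ j+1 fails. So xy^t z = 0^{p+p!} 1^{p+p!-1} ∉ L.
This contradicts the pumping lemma, so L is not regular.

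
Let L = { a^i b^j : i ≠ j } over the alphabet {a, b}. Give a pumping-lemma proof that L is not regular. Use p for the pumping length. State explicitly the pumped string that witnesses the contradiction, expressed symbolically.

a^{p+p!} b^{p+p!}

Toward a contradiction, assume L is regular with pumping length p.
Choose w = a^p b^{p+p!}. Since p ≠ p+p!, w ∈ L; and |w| ≥ p.
By the pumping lemma, w = xyz with |xy| ≤ p and |y| > 0.
Because |xy| ≤ p and w begins with p copies of a, we have y = a^k with 1 ≤ k ≤ p.
Since 1 ≤ k ≤ p, k divides p!; set t = 1 + p!/k. Then xy^t z has p + (p!/k)·k = p + p! copies of a. Now the a-count equals the b-count, so i ≠ j fails. So xy^t z = a^{p+p!} b^{p+p!} ∉ L.
This is a contradiction; hence L is not regular.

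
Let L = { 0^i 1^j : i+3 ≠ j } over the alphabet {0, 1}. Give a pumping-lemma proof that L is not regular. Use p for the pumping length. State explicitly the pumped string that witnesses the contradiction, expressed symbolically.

Assume L is regular; let p be its pumping constant.
Choose w = 0^p 1^{p+p!+3}. Since p ≠ (p+p!+3)-3 = p+p!, w ∈ L; and |w| ≥ p.
Write w = xyz as guaranteed by the lemma, with |xy| ≤ p and y is nonempty.
Since the first p symbols of w are all 0's and |xy| ≤ p, y lies entirely in the leading 0-block: y = 0^k for some k with 1 ≤ k ≤ p.
Since 1 ≤ k ≤ p, k divides p!; set t = 1 + p!/k. Then xy^t z has p + (p!/k)·k = p + p! copies of 0. Now the 0-count is p+p! and (1-count)-3 = (p+p!+3)-3 = p+p!, so i+3 ≠ j fails. So xy^t z = 0^{p+p!} 1^{p+p!+3} ∉ L.
This is a contradiction; hence L is not regular.

0^{p+p!} 1^{p+p!+3}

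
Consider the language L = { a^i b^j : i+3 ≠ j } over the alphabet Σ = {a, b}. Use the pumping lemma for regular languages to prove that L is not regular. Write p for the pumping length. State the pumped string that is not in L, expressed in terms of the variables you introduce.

Suppose for contradiction that L is regular, and let p be the pumping length.
Choose w = a^p b^{p+p!+3}. Since p ≠ (p+p!+3)-3 = p+p!, w ∈ L; and |w| ≥ p.
By the pumping lemma, w = xyz with |xy| ≤ p and y is nonempty.
Since the first p symbols of w are all a's and |xy| ≤ p, y lies entirely in the leading a-block: y = a^k for some k with 1 ≤ k ≤ p.
Since 1 ≤ k ≤ p, k divides p!; set t = 1 + p!/k. Then xy^t z has p + (p!/k)·k = p + p! copies of a. Now the a-count is p+p! and (b-count)-3 = (p+p!+3)-3 = p+p!, so i+3 ≠ j fails. So xy^t z = a^{p+p!} b^{p+p!+3} ∉ L.
This contradicts the pumping lemma, so L is not regular.

a^{p+p!} b^{p+p!+3}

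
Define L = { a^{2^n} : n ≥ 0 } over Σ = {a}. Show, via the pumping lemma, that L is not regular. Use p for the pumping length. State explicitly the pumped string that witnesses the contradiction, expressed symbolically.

a^{2^p+k}

Suppose for contradiction that L is regular, and let p be the pumping length.
Take w = a^{2^p} ∈ L with |w| = 2^p ≥ p.
Write w = xyz as guaranteed by the lemma, with |xy| ≤ p and |y| ≥ 1.
Then y = a^k for some k with 1 ≤ k ≤ p.
Pump with i = 2: xy^2z = a^{2^p+k}. Since 1 ≤ k ≤ p < 2^p, we have 2^p < 2^p+k < 2^{p+1}, so 2^p+k is not a power of 2. So xy^2z ∉ L.
Contradiction. Therefore L is not regular.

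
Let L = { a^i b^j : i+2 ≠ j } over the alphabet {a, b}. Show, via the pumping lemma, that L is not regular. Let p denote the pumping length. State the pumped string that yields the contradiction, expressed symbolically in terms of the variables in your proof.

Assume L is regular. Let p be the pumping length given by the pumping lemma.
Choose w = a^p b^{p+p!+2}. Since p ≠ (p+p!+2)-2 = p+p!, w ∈ L; and |w| ≥ p.
By the pumping lemma, w = xyz with |xy| ≤ p and |y| > 0.
Since the first p symbols of w are all a's and |xy| ≤ p, y lies entirely in the leading a-block: y = a^k for some k with 1 ≤ k ≤ p.
Since 1 ≤ k ≤ p, k divides p!; set t = 1 + p!/k. Then xy^t z has p + (p!/k)·k = p + p! copies of a. Now the a-count is p+p! and (b-count)-2 = (p+p!+2)-2 = p+p!, so i+2 ≠ j fails. So xy^t z = a^{p+p!} b^{p+p!+2} ∉ L.
Contradiction. Therefore L is not regular.

a^{p+p!} b^{p+p!+2}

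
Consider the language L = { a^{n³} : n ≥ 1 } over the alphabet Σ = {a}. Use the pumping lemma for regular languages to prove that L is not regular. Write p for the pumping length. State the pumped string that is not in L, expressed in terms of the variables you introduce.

Assume L is regular. Let p be the pumping length given by the pumping lemma.
Take w = a^{p³} ∈ L with |w| = p³ ≥ p.
Write w = xyz as guaranteed by the lemma, with |xy| ≤ p and |y| ≥ 1.
Then y = a^k for some k with 1 ≤ k ≤ p.
Pump with i = 2: xy^2z = a^{p³+k}. Since 1 ≤ k ≤ p, p³ < p³+k ≤ p³+p < p³+3p²+3p+1 = (p+1)³, so p³+k is not a perfect cube. So xy^2z ∉ L.
This is a contradiction; hence L is not regular.

a^{p³+k}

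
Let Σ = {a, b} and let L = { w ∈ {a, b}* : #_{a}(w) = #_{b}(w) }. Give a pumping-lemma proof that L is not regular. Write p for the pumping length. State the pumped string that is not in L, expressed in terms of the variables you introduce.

a^{p+k} b^p

Suppose for contradiction that L is regular, and let p be the pumping length.
Choose w = a^p b^p ∈ L with |w| = 2p ≥ p.
By the pumping lemma, w = xyz with |xy| ≤ p and |y| > 0.
The first p characters of w are a's, so xy (and hence y) consists only of a's. Write y = a^k, 1 ≤ k ≤ p.
Pump with i = 2: xy^2z = a^{p+k} b^p has p+k occurrences of a but only p of b. Since k ≥ 1 the counts differ, so xy^2z ∉ L.
This is a contradiction; hence L is not regular.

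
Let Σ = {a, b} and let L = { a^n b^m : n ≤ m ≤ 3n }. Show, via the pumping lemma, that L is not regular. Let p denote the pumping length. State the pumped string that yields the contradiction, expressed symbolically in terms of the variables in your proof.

a^{p+k} b^p

Suppose for contradiction that L is regular, and let p be the pumping length.
Take w = a^p b^p ∈ L (since p ≤ p ≤ 3p), with |w| = 2p ≥ p.
By the pumping lemma, w = xyz with |xy| ≤ p and |y| ≥ 1.
Since the first p symbols of w are all a's and |xy| ≤ p, y lies entirely in the leading a-block: y = a^k for some k with 1 ≤ k ≤ p.
Pump with i = 2: xy^2z = a^{p+k} b^p. Now n = p+k > p = m, so the condition n ≤ m fails. Thus xy^2z ∉ L.
This is a contradiction; hence L is not regular.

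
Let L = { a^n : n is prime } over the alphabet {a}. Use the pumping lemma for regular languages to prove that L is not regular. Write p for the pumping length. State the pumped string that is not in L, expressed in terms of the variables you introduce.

a^{q(1+k)}

Assume L is regular; let p be its pumping constant.
Let q be a prime with q ≥ p+2 (infinitely many primes exist), and take w = a^q ∈ L with |w| = q ≥ p.
By the pumping lemma, w = xyz with |xy| ≤ p and |y| ≥ 1.
Then y = a^k for some k with 1 ≤ k ≤ p.
Since 1 ≤ k ≤ p, |xz| = q-k. Pump with i = q+1: |xy^{q+1}z| = (q-k)+(q+1)k = q+qk = q(1+k), which is composite (both factors ≥ 2). So xy^{q+1}z = a^{q(1+k)} ∉ L.
This contradicts the pumping lemma, so L is not regular.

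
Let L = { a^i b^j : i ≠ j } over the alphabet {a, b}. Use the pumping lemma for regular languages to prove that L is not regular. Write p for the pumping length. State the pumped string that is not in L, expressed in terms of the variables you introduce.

a^{p+p!} b^{p+p!}

Assume L is regular. Let p be the pumping length given by the pumping lemma.
Choose w = a^p b^{p+p!}. Since p ≠ p+p!, w ∈ L; and |w| ≥ p.
The pumping lemma gives a decomposition w = xyz where |xy| ≤ p and |y| ≥ 1.
Since the first p symbols of w are all a's and |xy| ≤ p, y lies entirely in the leading a-block: y = a^k for some k with 1 ≤ k ≤ p.
Since 1 ≤ k ≤ p, k divides p!; set t = 1 + p!/k. Then xy^t z has p + (p!/k)·k = p + p! copies of a. Now the a-count equals the b-count, so i ≠ j fails. So xy^t z = a^{p+p!} b^{p+p!} ∉ L.
This is a contradiction; hence L is not regular.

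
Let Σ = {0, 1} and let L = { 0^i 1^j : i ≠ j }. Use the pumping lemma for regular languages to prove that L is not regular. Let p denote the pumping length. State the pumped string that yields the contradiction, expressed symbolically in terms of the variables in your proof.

Suppose for contradiction that L is regular, and let p be the pumping length.
Choose w = 0^p 1^{p+p!}. Since p ≠ p+p!, w ∈ L; and |w| ≥ p.
Write w = xyz as guaranteed by the lemma, with |xy| ≤ p and |y| > 0.
Since the first p symbols of w are all 0's and |xy| ≤ p, y lies entirely in the leading 0-block: y = 0^k for some k with 1 ≤ k ≤ p.
Since 1 ≤ k ≤ p, k divides p!; set t = 1 + p!/k. Then xy^t z has p + (p!/k)·k = p + p! copies of 0. Now the 0-count equals the 1-count, so i ≠ j fails. So xy^t z = 0^{p+p!} 1^{p+p!} ∉ L.
This contradicts the pumping lemma, so L is not regular.

0^{p+p!} 1^{p+p!}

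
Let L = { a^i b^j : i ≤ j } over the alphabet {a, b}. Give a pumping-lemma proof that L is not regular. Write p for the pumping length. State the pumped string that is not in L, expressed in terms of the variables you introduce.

Assume L is regular. Let p be the pumping length given by the pumping lemma.
Choose w = a^p b^p ∈ L, with |w| = 2p ≥ p.
By the pumping lemma, w = xyz with |xy| ≤ p and |y| > 0.
Since the first p symbols of w are all a's and |xy| ≤ p, y lies entirely in the leading a-block: y = a^k for some k with 1 ≤ k ≤ p.
Consider xy^2z = a^{p+k} b^p. Since k ≥ 1, the a-count p+k exceeds the b-count p, so i ≤ j fails; thus xy^2z ∉ L.
This is a contradiction; hence L is not regular.

a^{p+k} b^p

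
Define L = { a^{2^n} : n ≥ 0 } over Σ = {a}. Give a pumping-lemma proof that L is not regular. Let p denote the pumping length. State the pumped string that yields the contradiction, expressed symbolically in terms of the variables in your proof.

Suppose for contradiction that L is regular, and let p be the pumping length.
Take w = a^{2^p} ∈ L with |w| = 2^p ≥ p.
By the pumping lemma, w = xyz with |xy| ≤ p and |y| ≥ 1.
Then y = a^k for some k with 1 ≤ k ≤ p.
Pump with i = 2: xy^2z = a^{2^p+k}. Since 1 ≤ k ≤ p < 2^p, we have 2^p < 2^p+k < 2^{p+1}, so 2^p+k is not a power of 2. So xy^2z ∉ L.
This contradicts the pumping lemma, so L is not regular.

a^{2^p+k}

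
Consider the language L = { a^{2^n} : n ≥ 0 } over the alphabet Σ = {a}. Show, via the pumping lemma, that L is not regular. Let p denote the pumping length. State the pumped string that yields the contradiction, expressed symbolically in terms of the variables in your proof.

a^{2^p+k}

Assume L is regular. Let p be the pumping length given by the pumping lemma.
Take w = a^{2^p} ∈ L with |w| = 2^p ≥ p.
By the pumping lemma, w = xyz with |xy| ≤ p and |y| > 0.
Then y = a^k for some k with 1 ≤ k ≤ p.
Pump with i = 2: xy^2z = a^{2^p+k}. Since 1 ≤ k ≤ p < 2^p, we have 2^p < 2^p+k < 2^{p+1}, so 2^p+k is not a power of 2. So xy^2z ∉ L.
This contradicts the pumping lemma, so L is not regular.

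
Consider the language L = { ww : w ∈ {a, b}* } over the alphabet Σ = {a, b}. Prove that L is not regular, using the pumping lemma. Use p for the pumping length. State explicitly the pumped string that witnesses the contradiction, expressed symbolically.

Assume L is regular; let p be its pumping constant.
Take w = a^p b^p a^p b^p = uu where u = a^pb^p; then w ∈ L and |w| = 4p ≥ p.
Write w = xyz as guaranteed by the lemma, with |xy| ≤ p and |y| > 0.
Because |xy| ≤ p and w begins with p copies of a, we have y = a^k with 1 ≤ k ≤ p.
Pump with i = 2: xy^2z = a^{p+k} b^p a^p b^p, of length 4p+k. Suppose this equals vv. The string starts with a and ends with b, so v does too; thus the boundary between the two copies of v is a b→a transition. There is exactly one such transition, at position 2p+k, so |v| = 2p+k and |vv| = 4p+2k ≠ 4p+k since k ≥ 1. So xy^2z ∉ L.
Contradiction. Therefore L is not regular.

a^{p+k} b^p a^p b^p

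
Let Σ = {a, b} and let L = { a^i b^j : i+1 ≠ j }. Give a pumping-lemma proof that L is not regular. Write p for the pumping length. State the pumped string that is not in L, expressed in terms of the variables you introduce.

a^{p+p!} b^{p+p!+1}

Assume L is regular. Let p be the pumping length given by the pumping lemma.
Choose w = a^p b^{p+p!+1}. Since p ≠ (p+p!+1)-1 = p+p!, w ∈ L; and |w| ≥ p.
By the pumping lemma, w = xyz with |xy| ≤ p and |y| ≥ 1.
Since the first p symbols of w are all a's and |xy| ≤ p, y lies entirely in the leading a-block: y = a^k for some k with 1 ≤ k ≤ p.
Since 1 ≤ k ≤ p, k divides p!; set t = 1 + p!/k. Then xy^t z has p + (p!/k)·k = p + p! copies of a. Now the a-count is p+p! and (b-count)-1 = (p+p!+1)-1 = p+p!, so i+1 ≠ j fails. So xy^t z = a^{p+p!} b^{p+p!+1} ∉ L.
This is a contradiction; hence L is not regular.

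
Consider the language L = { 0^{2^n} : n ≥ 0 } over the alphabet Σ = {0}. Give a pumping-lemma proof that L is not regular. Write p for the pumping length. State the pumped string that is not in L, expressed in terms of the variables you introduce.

Suppose for contradiction that L is regular, and let p be the pumping length.
Take w = 0^{2^p} ∈ L with |w| = 2^p ≥ p.
Write w = xyz as guaranteed by the lemma, with |xy| ≤ p and y is nonempty.
Then y = 0^k for some k with 1 ≤ k ≤ p.
Pump with i = 2: xy^2z = 0^{2^p+k}. Since 1 ≤ k ≤ p < 2^p, we have 2^p < 2^p+k < 2^{p+1}, so 2^p+k is not a power of 2. So xy^2z ∉ L.
This contradicts the pumping lemma, so L is not regular.

0^{2^p+k}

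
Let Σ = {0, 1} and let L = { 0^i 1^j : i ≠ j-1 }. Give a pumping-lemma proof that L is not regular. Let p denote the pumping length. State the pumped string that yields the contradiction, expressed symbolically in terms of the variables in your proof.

Assume L is regular. Let p be the pumping length given by the pumping lemma.
Choose w = 0^p 1^{p+p!+1}. Since p ≠ (p+p!+1)-1 = p+p!, w ∈ L; and |w| ≥ p.
By the pumping lemma, w = xyz with |xy| ≤ p and |y| > 0.
Since the first p symbols of w are all 0's and |xy| ≤ p, y lies entirely in the leading 0-block: y = 0^k for some k with 1 ≤ k ≤ p.
Since 1 ≤ k ≤ p, k divides p!; set t = 1 + p!/k. Then xy^t z has p + (p!/k)·k = p + p! copies of 0. Now the 0-count is p+p! and (1-count)-1 = (p+p!+1)-1 = p+p!, so i ≠ j-1 fails. So xy^t z = 0^{p+p!} 1^{p+p!+1} ∉ L.
Contradiction. Therefore L is not regular.

0^{p+p!} 1^{p+p!+1}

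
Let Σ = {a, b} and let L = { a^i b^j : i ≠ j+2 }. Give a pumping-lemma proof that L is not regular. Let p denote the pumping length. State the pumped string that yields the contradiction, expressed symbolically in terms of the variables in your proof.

Assume L is regular. Let p be the pumping length given by the pumping lemma.
Choose w = a^p b^{p+p!-2}. Since p ≠ (p+p!-2)+2 = p+p!, w ∈ L; and |w| ≥ p.
By the pumping lemma, w = xyz with |xy| ≤ p and y is nonempty.
The first p characters of w are a's, so xy (and hence y) consists only of a's. Write y = a^k, 1 ≤ k ≤ p.
Since 1 ≤ k ≤ p, k divides p!; set t = 1 + p!/k. Then xy^t z has p + (p!/k)·k = p + p! copies of a. Now the a-count is p+p! and (b-count)+2 = (p+p!-2)+2 = p+p!, so i ≠ j+2 fails. So xy^t z = a^{p+p!} b^{p+p!-2} ∉ L.
This contradicts the pumping lemma, so L is not regular.

a^{p+p!} b^{p+p!-2}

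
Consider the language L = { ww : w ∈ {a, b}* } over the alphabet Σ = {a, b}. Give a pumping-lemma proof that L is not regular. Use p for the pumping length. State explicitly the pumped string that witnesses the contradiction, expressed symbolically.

Toward a contradiction, assume L is regular with pumping length p.
Take w = a^p b^p a^p b^p = uu where u = a^pb^p; then w ∈ L and |w| = 4p ≥ p.
By the pumping lemma, w = xyz with |xy| ≤ p and y is nonempty.
Since the first p symbols of w are all a's and |xy| ≤ p, y lies entirely in the leading a-block: y = a^k for some k with 1 ≤ k ≤ p.
Pump with i = 2: xy^2z = a^{p+k} b^p a^p b^p, of length 4p+k. Suppose this equals vv. The string starts with a and ends with b, so v does too; thus the boundary between the two copies of v is a b→a transition. There is exactly one such transition, at position 2p+k, so |v| = 2p+k and |vv| = 4p+2k ≠ 4p+k since k ≥ 1. So xy^2z ∉ L.
Contradiction. Therefore L is not regular.

a^{p+k} b^p a^p b^p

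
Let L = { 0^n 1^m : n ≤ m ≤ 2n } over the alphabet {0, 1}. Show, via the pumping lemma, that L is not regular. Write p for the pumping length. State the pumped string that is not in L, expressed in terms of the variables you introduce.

Suppose for contradiction that L is regular, and let p be the pumping length.
Take w = 0^p 1^p ∈ L (since p ≤ p ≤ 2p), with |w| = 2p ≥ p.
The pumping lemma gives a decomposition w = xyz where |xy| ≤ p and y is nonempty.
Because |xy| ≤ p and w begins with p copies of 0, we have y = 0^k with 1 ≤ k ≤ p.
Pump with i = 2: xy^2z = 0^{p+k} 1^p. Now n = p+k > p = m, so the condition n ≤ m fails. Thus xy^2z ∉ L.
This contradicts the pumping lemma, so L is not regular.

0^{p+k} 1^p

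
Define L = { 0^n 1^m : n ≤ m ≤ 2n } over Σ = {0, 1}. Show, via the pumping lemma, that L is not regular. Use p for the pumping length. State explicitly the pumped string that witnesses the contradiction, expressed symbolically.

Assume L is regular. Let p be the pumping length given by the pumping lemma.
Take w = 0^p 1^p ∈ L (since p ≤ p ≤ 2p), with |w| = 2p ≥ p.
The pumping lemma gives a decomposition w = xyz where |xy| ≤ p and y is nonempty.
The first p characters of w are 0's, so xy (and hence y) consists only of 0's. Write y = 0^k, 1 ≤ k ≤ p.
Pump with i = 2: xy^2z = 0^{p+k} 1^p. Now n = p+k > p = m, so the condition n ≤ m fails. Thus xy^2z ∉ L.
This contradicts the pumping lemma, so L is not regular.

0^{p+k} 1^p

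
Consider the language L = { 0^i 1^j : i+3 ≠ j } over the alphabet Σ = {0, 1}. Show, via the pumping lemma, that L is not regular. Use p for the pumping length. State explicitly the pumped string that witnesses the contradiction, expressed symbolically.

0^{p+p!} 1^{p+p!+3}

Toward a contradiction, assume L is regular with pumping length p.
Choose w = 0^p 1^{p+p!+3}. Since p ≠ (p+p!+3)-3 = p+p!, w ∈ L; and |w| ≥ p.
Write w = xyz as guaranteed by the lemma, with |xy| ≤ p and |y| > 0.
Because |xy| ≤ p and w begins with p copies of 0, we have y = 0^k with 1 ≤ k ≤ p.
Since 1 ≤ k ≤ p, k divides p!; set t = 1 + p!/k. Then xy^t z has p + (p!/k)·k = p + p! copies of 0. Now the 0-count is p+p! and (1-count)-3 = (p+p!+3)-3 = p+p!, so i+3 ≠ j fails. So xy^t z = 0^{p+p!} 1^{p+p!+3} ∉ L.
This contradicts the pumping lemma, so L is not regular.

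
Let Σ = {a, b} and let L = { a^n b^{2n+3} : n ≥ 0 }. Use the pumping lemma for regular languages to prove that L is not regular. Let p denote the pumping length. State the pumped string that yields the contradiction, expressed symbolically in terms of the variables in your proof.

a^{p+k} b^{2p+3}

Assume L is regular. Let p be the pumping length given by the pumping lemma.
Let w = a^p b^{2p+3} ∈ L; note |w| = 3p+3 ≥ p.
Write w = xyz as guaranteed by the lemma, with |xy| ≤ p and |y| ≥ 1.
The first p characters of w are a's, so xy (and hence y) consists only of a's. Write y = a^k, 1 ≤ k ≤ p.
Pump with i = 2: xy^2z = a^{p+k} b^{2p+3}. For this to lie in L we would need 2p+3 = 2(p+k)+3, which forces k = 0. But k ≥ 1, so xy^2z ∉ L.
This contradicts the pumping lemma, so L is not regular.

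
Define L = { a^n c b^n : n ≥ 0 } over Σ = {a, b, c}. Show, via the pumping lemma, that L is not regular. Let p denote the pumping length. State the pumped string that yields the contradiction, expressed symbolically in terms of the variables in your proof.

a^{p+k} c b^p

Suppose for contradiction that L is regular, and let p be the pumping length.
Take w = a^p c b^p ∈ L with |w| = 2p+1 ≥ p.
Write w = xyz as guaranteed by the lemma, with |xy| ≤ p and y is nonempty.
Since the first p symbols of w are all a's and |xy| ≤ p, y lies entirely in the leading a-block: y = a^k for some k with 1 ≤ k ≤ p.
Pump with i = 2: xy^2z = a^{p+k} c b^p, which would require p+k = p. But k ≥ 1, so xy^2z ∉ L.
This is a contradiction; hence L is not regular.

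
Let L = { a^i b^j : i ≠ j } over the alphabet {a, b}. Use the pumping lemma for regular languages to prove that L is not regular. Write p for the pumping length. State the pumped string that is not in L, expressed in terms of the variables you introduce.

Assume L is regular. Let p be the pumping length given by the pumping lemma.
Choose w = a^p b^{p+p!}. Since p ≠ p+p!, w ∈ L; and |w| ≥ p.
The pumping lemma gives a decomposition w = xyz where |xy| ≤ p and |y| ≥ 1.
Because |xy| ≤ p and w begins with p copies of a, we have y = a^k with 1 ≤ k ≤ p.
Since 1 ≤ k ≤ p, k divides p!; set t = 1 + p!/k. Then xy^t z has p + (p!/k)·k = p + p! copies of a. Now the a-count equals the b-count, so i ≠ j fails. So xy^t z = a^{p+p!} b^{p+p!} ∉ L.
Contradiction. Therefore L is not regular.

a^{p+p!} b^{p+p!}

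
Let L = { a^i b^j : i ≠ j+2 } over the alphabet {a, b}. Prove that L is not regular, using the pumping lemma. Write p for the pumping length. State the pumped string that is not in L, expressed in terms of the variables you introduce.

Toward a contradiction, assume L is regular with pumping length p.
Choose w = a^p b^{p+p!-2}. Since p ≠ (p+p!-2)+2 = p+p!, w ∈ L; and |w| ≥ p.
Write w = xyz as guaranteed by the lemma, with |xy| ≤ p and y is nonempty.
The first p characters of w are a's, so xy (and hence y) consists only of a's. Write y = a^k, 1 ≤ k ≤ p.
Since 1 ≤ k ≤ p, k divides p!; set t = 1 + p!/k. Then xy^t z has p + (p!/k)·k = p + p! copies of a. Now the a-count is p+p! and (b-count)+2 = (p+p!-2)+2 = p+p!, so i ≠ j+2 fails. So xy^t z = a^{p+p!} b^{p+p!-2} ∉ L.
This is a contradiction; hence L is not regular.

a^{p+p!} b^{p+p!-2}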